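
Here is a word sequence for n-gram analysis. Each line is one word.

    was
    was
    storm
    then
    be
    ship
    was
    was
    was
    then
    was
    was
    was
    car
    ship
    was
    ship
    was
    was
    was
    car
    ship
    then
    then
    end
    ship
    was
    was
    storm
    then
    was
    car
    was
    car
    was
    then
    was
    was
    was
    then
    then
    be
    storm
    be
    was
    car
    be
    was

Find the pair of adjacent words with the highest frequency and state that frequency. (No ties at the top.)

Bigram frequencies (highest first):
  was was: 10
  was car: 5
  ship was: 4
  was then: 3
  then was: 3
  was storm: 2
  … (14 more, each ≤ 2)

"was was", 10 times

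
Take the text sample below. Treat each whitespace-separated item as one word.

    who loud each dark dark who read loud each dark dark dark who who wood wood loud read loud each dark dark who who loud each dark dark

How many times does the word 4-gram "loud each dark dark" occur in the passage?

Scanning the 25 overlapping 4-gram windows for "loud each dark dark":
  position 2–5: loud each dark dark
  position 8–11: loud each dark dark
  position 19–22: loud each dark dark
  position 25–28: loud each dark dark

4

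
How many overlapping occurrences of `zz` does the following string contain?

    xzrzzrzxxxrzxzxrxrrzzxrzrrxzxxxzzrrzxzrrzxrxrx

3

Sliding a length-2 window over the 46 characters (45 positions):
  position 4–5: zz
  position 20–21: zz
  position 32–33: zz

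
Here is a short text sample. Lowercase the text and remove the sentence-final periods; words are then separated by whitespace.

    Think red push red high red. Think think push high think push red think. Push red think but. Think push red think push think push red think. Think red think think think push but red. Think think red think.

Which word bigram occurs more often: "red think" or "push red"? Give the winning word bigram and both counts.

"red think": 8 occurrences
"push red": 5 occurrences

"red think" (8 vs 5)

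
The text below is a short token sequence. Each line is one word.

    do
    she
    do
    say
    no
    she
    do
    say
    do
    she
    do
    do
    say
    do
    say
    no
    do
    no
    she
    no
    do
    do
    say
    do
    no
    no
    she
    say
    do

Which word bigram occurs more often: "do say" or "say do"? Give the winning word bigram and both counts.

"do say" (5 vs 4)

"do say": 5 occurrences
"say do": 4 occurrences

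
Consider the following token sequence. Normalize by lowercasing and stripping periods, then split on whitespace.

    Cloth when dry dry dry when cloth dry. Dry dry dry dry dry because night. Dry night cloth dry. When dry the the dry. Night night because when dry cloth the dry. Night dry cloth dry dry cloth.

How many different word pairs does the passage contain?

38 tokens → 37 bigram windows in total.
Repeated bigrams (each contributes count−1 duplicates):
  dry dry: 8
  cloth dry: 3
  dry cloth: 3
  dry night: 3
  when dry: 3
  dry when: 2
  night dry: 2
  the dry: 2
18 duplicate windows → 37 − 18 = 19 distinct.

19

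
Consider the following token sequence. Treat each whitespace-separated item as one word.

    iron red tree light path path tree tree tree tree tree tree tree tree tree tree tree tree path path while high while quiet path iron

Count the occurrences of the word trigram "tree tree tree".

Scanning the 24 overlapping trigram windows for "tree tree tree":
  position 7–9: tree tree tree
  position 8–10: tree tree tree
  position 9–11: tree tree tree
  position 10–12: tree tree tree
  position 11–13: tree tree tree
  position 12–14: tree tree tree
  position 13–15: tree tree tree
  position 14–16: tree tree tree
  position 15–17: tree tree tree
  position 16–18: tree tree tree

10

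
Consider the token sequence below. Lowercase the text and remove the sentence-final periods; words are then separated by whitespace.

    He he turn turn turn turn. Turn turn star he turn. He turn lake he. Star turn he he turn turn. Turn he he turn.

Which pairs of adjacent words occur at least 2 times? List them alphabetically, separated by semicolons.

Bigram counts meeting the condition (at least 2 times):
  he he: 3
  he turn: 5
  turn he: 3
  turn turn: 7

he he; he turn; turn he; turn turn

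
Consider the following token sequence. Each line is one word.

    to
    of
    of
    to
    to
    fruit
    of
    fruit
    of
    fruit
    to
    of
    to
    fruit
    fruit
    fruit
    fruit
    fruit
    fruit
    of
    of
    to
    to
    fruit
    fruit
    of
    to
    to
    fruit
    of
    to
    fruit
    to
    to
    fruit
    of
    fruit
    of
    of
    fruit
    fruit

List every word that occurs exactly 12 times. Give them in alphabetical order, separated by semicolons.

of; to

Unigram counts meeting the condition (exactly 12 times):
  of: 12
  to: 12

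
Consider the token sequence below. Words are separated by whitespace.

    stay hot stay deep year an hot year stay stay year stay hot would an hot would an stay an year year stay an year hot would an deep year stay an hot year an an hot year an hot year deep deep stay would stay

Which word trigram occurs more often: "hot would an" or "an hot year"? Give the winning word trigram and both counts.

"an hot year" (4 vs 3)

"hot would an": 3 occurrences
"an hot year": 4 occurrences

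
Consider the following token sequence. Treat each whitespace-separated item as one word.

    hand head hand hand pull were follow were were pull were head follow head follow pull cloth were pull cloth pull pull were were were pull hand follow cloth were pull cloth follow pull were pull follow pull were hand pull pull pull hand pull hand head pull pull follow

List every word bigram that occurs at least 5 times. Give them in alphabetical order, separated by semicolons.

pull were; were pull

Bigram counts meeting the condition (at least 5 times):
  pull were: 5
  were pull: 5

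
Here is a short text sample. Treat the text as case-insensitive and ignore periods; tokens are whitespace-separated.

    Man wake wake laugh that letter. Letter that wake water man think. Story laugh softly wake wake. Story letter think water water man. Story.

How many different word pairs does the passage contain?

24 tokens → 23 bigram windows in total.
Repeated bigrams (each contributes count−1 duplicates):
  wake wake: 2
  water man: 2
2 duplicate windows → 23 − 2 = 21 distinct.

21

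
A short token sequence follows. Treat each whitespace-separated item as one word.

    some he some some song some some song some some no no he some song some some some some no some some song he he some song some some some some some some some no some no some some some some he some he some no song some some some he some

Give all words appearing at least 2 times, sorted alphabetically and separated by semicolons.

Unigram counts meeting the condition (at least 2 times):
  he: 7
  no: 6
  some: 33
  song: 6

he; no; some; song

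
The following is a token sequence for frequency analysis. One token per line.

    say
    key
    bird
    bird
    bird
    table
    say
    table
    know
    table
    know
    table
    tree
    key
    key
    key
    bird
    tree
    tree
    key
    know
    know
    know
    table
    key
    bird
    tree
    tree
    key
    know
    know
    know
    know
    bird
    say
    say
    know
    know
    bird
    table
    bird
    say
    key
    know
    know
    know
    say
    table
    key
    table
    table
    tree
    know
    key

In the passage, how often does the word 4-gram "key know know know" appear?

Scanning the 51 overlapping 4-gram windows for "key know know know":
  position 20–23: key know know know
  position 29–32: key know know know
  position 43–46: key know know know

3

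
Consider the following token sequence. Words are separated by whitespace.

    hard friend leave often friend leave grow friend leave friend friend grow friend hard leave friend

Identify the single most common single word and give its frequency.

Unigram frequencies (highest first):
  friend: 7
  leave: 4
  hard: 2
  grow: 2
  often: 1

"friend", 7 times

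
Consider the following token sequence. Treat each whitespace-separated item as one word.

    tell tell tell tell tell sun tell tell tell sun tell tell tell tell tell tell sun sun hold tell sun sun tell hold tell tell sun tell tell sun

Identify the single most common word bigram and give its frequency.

"tell tell", 13 times

Bigram frequencies (highest first):
  tell tell: 13
  tell sun: 6
  sun tell: 4
  sun sun: 2
  hold tell: 2
  sun hold: 1
  … (1 more, each ≤ 1)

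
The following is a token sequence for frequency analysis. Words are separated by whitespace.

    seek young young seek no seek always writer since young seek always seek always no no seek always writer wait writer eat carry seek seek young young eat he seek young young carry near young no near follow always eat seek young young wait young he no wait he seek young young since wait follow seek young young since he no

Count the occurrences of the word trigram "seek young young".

6

Scanning the 59 overlapping trigram windows for "seek young young":
  position 1–3: seek young young
  position 25–27: seek young young
  position 30–32: seek young young
  position 41–43: seek young young
  position 50–52: seek young young
  position 56–58: seek young young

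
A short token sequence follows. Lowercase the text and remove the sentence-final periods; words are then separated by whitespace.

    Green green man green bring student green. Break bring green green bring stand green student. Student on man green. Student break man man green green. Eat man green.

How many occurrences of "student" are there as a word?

4

Scanning the 28 tokens for "student":
  position 6: student
  position 15: student
  position 16: student
  position 20: student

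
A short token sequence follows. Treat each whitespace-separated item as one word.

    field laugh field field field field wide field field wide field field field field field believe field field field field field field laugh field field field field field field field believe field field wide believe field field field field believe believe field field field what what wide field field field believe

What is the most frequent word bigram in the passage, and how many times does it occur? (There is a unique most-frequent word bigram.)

Bigram frequencies (highest first):
  field field: 27
  field believe: 4
  believe field: 4
  field wide: 3
  wide field: 3
  field laugh: 2
  … (6 more, each ≤ 2)

"field field", 27 times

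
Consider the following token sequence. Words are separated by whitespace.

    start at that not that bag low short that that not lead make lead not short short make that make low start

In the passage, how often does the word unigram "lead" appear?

2

Scanning the 22 tokens for "lead":
  position 12: lead
  position 14: lead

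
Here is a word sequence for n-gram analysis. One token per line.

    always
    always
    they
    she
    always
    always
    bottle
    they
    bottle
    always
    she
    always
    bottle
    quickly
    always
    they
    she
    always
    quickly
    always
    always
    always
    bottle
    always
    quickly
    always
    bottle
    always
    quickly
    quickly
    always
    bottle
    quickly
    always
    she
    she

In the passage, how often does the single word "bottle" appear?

Scanning the 36 tokens for "bottle":
  position 7: bottle
  position 9: bottle
  position 13: bottle
  position 23: bottle
  position 27: bottle
  position 32: bottle

6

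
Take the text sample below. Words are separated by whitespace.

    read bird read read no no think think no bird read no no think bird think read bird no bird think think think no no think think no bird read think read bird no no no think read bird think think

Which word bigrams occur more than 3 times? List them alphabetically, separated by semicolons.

Bigram counts meeting the condition (more than 3 times):
  no no: 5
  no think: 4
  read bird: 4
  think think: 5

no no; no think; read bird; think think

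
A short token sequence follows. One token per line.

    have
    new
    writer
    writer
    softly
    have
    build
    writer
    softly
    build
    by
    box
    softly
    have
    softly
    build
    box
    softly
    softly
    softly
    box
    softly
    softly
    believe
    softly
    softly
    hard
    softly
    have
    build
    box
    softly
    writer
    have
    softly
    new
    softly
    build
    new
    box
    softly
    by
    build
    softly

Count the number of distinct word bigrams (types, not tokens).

28

44 tokens → 43 bigram windows in total.
Repeated bigrams (each contributes count−1 duplicates):
  box softly: 5
  softly softly: 4
  softly build: 3
  softly have: 3
  build box: 2
  have build: 2
  have softly: 2
  writer softly: 2
15 duplicate windows → 43 − 15 = 28 distinct.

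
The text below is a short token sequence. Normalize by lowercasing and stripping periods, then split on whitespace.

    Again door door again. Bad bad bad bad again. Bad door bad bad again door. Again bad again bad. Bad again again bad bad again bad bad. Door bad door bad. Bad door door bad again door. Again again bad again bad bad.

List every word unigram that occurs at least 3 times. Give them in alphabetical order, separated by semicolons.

again; bad; door

Unigram counts meeting the condition (at least 3 times):
  again: 13
  bad: 21
  door: 9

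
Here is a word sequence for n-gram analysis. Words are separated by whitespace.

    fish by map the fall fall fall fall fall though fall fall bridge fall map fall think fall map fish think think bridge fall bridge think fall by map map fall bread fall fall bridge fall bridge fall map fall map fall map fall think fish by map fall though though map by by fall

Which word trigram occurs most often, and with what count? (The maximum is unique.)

"fall map fall", 4 times

Trigram frequencies (highest first):
  fall map fall: 4
  fall fall fall: 3
  fall bridge fall: 3
  fish by map: 2
  fall fall bridge: 2
  bridge fall map: 2
  … (34 more, each ≤ 2)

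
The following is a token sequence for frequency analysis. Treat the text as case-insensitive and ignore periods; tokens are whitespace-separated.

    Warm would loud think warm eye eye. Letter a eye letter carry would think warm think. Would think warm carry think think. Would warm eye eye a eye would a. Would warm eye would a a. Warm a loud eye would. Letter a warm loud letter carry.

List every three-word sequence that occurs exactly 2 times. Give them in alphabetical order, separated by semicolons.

Trigram counts meeting the condition (exactly 2 times):
  eye would a: 2
  warm eye eye: 2
  would think warm: 2
  would warm eye: 2

eye would a; warm eye eye; would think warm; would warm eye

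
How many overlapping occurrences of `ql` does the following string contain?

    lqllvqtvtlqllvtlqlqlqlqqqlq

6

Sliding a length-2 window over the 27 characters (26 positions):
  position 2–3: ql
  position 11–12: ql
  position 17–18: ql
  position 19–20: ql
  position 21–22: ql
  position 25–26: ql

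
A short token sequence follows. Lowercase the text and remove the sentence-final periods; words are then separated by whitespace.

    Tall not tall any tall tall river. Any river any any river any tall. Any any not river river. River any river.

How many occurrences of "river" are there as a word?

7

Scanning the 22 tokens for "river":
  position 7: river
  position 9: river
  position 12: river
  position 18: river
  position 19: river
  position 20: river
  position 22: river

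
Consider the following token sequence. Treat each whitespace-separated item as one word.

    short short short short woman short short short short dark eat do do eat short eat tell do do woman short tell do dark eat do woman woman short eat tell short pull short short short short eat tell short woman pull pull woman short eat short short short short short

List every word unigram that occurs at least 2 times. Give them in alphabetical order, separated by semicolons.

dark; do; eat; pull; short; tell; woman

Unigram counts meeting the condition (at least 2 times):
  dark: 2
  do: 6
  eat: 7
  pull: 3
  short: 23
  tell: 4
  woman: 6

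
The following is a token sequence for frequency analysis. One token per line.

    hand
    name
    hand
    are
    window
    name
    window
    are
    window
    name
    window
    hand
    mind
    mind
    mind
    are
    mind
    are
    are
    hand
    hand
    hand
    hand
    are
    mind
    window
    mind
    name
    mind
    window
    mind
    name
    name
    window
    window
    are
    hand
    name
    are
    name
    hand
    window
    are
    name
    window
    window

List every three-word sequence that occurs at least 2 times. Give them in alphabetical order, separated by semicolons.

are window name; hand hand hand; mind window mind; name window window; window mind name; window name window

Trigram counts meeting the condition (at least 2 times):
  are window name: 2
  hand hand hand: 2
  mind window mind: 2
  name window window: 2
  window mind name: 2
  window name window: 2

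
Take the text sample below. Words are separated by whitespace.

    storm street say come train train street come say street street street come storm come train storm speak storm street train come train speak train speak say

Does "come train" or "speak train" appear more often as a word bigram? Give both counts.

"come train" (3 vs 1)

"come train": 3 occurrences
"speak train": 1 occurrence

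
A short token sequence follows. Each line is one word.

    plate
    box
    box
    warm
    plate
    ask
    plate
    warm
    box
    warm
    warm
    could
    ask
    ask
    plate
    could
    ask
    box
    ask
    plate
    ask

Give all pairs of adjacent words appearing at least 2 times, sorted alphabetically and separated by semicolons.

ask plate; box warm; could ask; plate ask

Bigram counts meeting the condition (at least 2 times):
  ask plate: 3
  box warm: 2
  could ask: 2
  plate ask: 2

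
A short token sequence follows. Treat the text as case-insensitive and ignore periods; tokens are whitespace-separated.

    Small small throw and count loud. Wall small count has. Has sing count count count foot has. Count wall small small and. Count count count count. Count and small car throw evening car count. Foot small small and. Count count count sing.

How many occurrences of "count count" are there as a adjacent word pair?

8

Scanning the 41 overlapping bigram windows for "count count":
  position 13–14: count count
  position 14–15: count count
  position 23–24: count count
  position 24–25: count count
  position 25–26: count count
  position 26–27: count count
  position 39–40: count count
  position 40–41: count count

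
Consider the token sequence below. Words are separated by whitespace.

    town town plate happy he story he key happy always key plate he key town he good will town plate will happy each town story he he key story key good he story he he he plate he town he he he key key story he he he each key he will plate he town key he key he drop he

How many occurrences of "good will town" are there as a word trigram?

Scanning the 59 overlapping trigram windows for "good will town":
  position 17–19: good will town

1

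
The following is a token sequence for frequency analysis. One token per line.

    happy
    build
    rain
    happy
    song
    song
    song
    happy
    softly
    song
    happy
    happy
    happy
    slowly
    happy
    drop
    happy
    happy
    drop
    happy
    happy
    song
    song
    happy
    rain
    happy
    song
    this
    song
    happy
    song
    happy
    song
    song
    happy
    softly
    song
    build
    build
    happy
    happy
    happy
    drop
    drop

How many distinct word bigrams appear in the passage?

44 tokens → 43 bigram windows in total.
Repeated bigrams (each contributes count−1 duplicates):
  happy happy: 6
  song happy: 6
  happy song: 5
  song song: 4
  happy drop: 3
  drop happy: 2
  happy softly: 2
  rain happy: 2
  … (1 more repeated)
23 duplicate windows → 43 − 23 = 20 distinct.

20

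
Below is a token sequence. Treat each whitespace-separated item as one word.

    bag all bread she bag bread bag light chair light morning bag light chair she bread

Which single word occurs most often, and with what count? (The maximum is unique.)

Unigram frequencies (highest first):
  bag: 4
  bread: 3
  light: 3
  she: 2
  chair: 2
  all: 1
  … (1 more, each ≤ 1)

"bag", 4 times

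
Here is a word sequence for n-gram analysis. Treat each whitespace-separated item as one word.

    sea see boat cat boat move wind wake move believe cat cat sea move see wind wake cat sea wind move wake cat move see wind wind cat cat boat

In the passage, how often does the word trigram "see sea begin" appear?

Scanning the 28 overlapping trigram windows for "see sea begin":
  (none found)

0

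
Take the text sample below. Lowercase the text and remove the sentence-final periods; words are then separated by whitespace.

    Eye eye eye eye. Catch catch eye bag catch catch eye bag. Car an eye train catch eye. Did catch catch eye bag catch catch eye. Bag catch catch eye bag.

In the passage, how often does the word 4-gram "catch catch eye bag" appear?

Scanning the 28 overlapping 4-gram windows for "catch catch eye bag":
  position 5–8: catch catch eye bag
  position 9–12: catch catch eye bag
  position 20–23: catch catch eye bag
  position 24–27: catch catch eye bag
  position 28–31: catch catch eye bag

5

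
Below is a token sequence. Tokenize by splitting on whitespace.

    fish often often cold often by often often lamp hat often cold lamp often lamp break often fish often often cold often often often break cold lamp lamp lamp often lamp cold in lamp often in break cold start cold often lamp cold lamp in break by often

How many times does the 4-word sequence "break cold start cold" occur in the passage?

Scanning the 45 overlapping 4-gram windows for "break cold start cold":
  position 37–40: break cold start cold

1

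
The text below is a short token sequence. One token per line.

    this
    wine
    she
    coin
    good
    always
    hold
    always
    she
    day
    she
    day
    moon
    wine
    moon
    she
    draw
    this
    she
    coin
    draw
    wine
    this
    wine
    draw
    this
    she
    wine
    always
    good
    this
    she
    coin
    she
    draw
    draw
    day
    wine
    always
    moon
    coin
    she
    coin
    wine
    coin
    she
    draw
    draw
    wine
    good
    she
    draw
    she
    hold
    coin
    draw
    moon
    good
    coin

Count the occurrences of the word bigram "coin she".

Scanning the 58 overlapping bigram windows for "coin she":
  position 33–34: coin she
  position 41–42: coin she
  position 45–46: coin she

3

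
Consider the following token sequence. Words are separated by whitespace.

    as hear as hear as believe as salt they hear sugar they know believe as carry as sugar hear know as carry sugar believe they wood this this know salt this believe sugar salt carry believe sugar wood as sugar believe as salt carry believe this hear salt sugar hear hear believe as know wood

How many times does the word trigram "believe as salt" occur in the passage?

2

Scanning the 53 overlapping trigram windows for "believe as salt":
  position 6–8: believe as salt
  position 41–43: believe as salt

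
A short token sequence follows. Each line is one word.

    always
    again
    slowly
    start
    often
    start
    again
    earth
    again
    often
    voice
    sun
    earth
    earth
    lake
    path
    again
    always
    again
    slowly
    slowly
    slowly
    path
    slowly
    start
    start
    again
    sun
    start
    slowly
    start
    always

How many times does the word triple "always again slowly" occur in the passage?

2

Scanning the 30 overlapping trigram windows for "always again slowly":
  position 1–3: always again slowly
  position 18–20: always again slowly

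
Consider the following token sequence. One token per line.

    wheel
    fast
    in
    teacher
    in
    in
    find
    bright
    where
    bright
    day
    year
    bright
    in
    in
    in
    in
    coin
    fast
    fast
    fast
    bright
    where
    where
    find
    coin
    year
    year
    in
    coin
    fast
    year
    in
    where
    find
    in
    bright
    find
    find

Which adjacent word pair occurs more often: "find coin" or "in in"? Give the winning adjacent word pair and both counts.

"in in" (4 vs 1)

"find coin": 1 occurrence
"in in": 4 occurrences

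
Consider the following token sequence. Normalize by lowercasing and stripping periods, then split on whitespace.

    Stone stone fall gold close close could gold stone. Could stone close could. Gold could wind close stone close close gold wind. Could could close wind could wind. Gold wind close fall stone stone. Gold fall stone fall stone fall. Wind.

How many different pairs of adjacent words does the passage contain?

27

41 tokens → 40 bigram windows in total.
Repeated bigrams (each contributes count−1 duplicates):
  fall stone: 3
  stone fall: 3
  close close: 2
  close could: 2
  could gold: 2
  could wind: 2
  gold wind: 2
  stone close: 2
  … (3 more repeated)
13 duplicate windows → 40 − 13 = 27 distinct.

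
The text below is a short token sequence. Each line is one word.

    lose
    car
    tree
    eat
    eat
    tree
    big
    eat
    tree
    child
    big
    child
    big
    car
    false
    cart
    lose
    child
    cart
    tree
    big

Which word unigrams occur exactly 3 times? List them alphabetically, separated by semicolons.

child; eat

Unigram counts meeting the condition (exactly 3 times):
  child: 3
  eat: 3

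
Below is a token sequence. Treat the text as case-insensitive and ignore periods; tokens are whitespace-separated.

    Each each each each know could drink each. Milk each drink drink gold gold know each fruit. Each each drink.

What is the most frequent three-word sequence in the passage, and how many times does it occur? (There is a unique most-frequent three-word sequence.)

"each each each", 2 times

Trigram frequencies (highest first):
  each each each: 2
  each each know: 1
  each know could: 1
  know could drink: 1
  could drink each: 1
  drink each milk: 1
  … (11 more, each ≤ 1)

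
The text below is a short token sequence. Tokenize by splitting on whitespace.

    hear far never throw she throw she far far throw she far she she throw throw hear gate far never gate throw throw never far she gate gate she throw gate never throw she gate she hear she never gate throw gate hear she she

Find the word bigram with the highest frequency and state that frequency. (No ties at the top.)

Bigram frequencies (highest first):
  throw she: 4
  she throw: 3
  far never: 2
  never throw: 2
  she far: 2
  far she: 2
  … (21 more, each ≤ 2)

"throw she", 4 times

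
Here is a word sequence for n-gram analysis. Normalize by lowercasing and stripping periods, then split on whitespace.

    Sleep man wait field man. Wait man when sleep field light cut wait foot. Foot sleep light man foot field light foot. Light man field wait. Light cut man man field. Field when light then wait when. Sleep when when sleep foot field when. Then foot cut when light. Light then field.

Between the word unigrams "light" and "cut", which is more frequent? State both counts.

"light" (8 vs 3)

"light": 8 occurrences
"cut": 3 occurrences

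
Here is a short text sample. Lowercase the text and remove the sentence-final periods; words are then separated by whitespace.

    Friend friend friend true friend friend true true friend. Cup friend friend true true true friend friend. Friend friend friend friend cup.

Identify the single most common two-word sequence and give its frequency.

"friend friend", 9 times

Bigram frequencies (highest first):
  friend friend: 9
  friend true: 3
  true friend: 3
  true true: 3
  friend cup: 2
  cup friend: 1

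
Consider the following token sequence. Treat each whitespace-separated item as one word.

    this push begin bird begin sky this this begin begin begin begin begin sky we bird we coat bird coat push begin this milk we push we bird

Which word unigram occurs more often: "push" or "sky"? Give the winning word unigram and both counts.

"push" (3 vs 2)

"push": 3 occurrences
"sky": 2 occurrences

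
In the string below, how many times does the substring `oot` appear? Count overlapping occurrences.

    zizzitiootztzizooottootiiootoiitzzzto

Sliding a length-3 window over the 37 characters (35 positions):
  position 8–10: oot
  position 17–19: oot
  position 21–23: oot
  position 26–28: oot

4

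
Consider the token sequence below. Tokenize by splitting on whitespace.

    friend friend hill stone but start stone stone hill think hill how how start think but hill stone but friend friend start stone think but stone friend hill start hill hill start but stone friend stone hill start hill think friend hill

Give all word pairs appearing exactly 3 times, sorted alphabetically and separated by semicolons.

friend hill; hill start

Bigram counts meeting the condition (exactly 3 times):
  friend hill: 3
  hill start: 3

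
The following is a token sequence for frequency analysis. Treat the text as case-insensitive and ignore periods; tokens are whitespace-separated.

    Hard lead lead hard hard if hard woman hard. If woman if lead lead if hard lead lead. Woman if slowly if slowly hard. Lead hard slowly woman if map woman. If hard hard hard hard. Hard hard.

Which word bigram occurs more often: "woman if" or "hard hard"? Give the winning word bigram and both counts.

"woman if": 4 occurrences
"hard hard": 6 occurrences

"hard hard" (6 vs 4)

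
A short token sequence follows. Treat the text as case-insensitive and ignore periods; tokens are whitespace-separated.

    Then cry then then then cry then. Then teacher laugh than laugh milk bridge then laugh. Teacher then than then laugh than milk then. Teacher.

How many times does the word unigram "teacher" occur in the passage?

3

Scanning the 25 tokens for "teacher":
  position 9: teacher
  position 17: teacher
  position 25: teacher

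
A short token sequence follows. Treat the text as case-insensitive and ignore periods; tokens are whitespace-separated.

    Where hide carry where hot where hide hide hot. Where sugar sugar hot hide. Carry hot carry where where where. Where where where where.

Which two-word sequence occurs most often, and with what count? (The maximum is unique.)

Bigram frequencies (highest first):
  where where: 6
  where hide: 2
  hide carry: 2
  carry where: 2
  hot where: 2
  where hot: 1
  … (8 more, each ≤ 1)

"where where", 6 times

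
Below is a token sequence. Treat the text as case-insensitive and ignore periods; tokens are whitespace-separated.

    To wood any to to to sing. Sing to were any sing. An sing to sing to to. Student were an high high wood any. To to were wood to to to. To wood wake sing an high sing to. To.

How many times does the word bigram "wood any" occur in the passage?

Scanning the 40 overlapping bigram windows for "wood any":
  position 2–3: wood any
  position 24–25: wood any

2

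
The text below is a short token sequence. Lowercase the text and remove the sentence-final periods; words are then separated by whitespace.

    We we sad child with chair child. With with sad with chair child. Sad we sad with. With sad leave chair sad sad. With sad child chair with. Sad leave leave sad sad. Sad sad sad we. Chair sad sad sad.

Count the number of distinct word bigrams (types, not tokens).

41 tokens → 40 bigram windows in total.
Repeated bigrams (each contributes count−1 duplicates):
  sad sad: 7
  with sad: 4
  sad with: 3
  chair child: 2
  chair sad: 2
  child with: 2
  sad child: 2
  sad leave: 2
  … (4 more repeated)
20 duplicate windows → 40 − 20 = 20 distinct.

20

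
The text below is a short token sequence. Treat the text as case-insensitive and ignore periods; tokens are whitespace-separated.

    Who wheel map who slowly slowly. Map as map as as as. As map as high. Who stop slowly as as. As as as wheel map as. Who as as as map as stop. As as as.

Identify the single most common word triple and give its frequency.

Trigram frequencies (highest first):
  as as as: 7
  as map as: 3
  as as map: 2
  who wheel map: 1
  wheel map who: 1
  map who slowly: 1
  … (20 more, each ≤ 1)

"as as as", 7 times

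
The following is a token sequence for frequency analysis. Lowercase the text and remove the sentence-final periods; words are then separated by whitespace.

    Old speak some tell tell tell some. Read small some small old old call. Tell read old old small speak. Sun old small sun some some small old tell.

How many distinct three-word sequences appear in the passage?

29 tokens → 27 trigram windows in total.
Repeated trigrams (each contributes count−1 duplicates):
  some small old: 2
1 duplicate windows → 27 − 1 = 26 distinct.

26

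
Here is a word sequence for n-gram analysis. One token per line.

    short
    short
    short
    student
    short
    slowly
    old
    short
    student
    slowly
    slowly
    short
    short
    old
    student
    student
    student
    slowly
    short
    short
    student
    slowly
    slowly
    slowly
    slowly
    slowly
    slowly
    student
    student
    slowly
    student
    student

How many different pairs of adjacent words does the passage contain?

13

32 tokens → 31 bigram windows in total.
Repeated bigrams (each contributes count−1 duplicates):
  slowly slowly: 6
  short short: 4
  student slowly: 4
  student student: 4
  short student: 3
  slowly short: 2
  slowly student: 2
18 duplicate windows → 31 − 18 = 13 distinct.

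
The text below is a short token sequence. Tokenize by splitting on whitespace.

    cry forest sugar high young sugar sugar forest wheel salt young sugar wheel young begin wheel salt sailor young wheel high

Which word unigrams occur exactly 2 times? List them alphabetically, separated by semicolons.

forest; high; salt

Unigram counts meeting the condition (exactly 2 times):
  forest: 2
  high: 2
  salt: 2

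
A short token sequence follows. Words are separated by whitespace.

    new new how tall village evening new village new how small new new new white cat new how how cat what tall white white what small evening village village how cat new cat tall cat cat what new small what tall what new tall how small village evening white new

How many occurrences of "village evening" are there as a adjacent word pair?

2

Scanning the 49 overlapping bigram windows for "village evening":
  position 5–6: village evening
  position 47–48: village evening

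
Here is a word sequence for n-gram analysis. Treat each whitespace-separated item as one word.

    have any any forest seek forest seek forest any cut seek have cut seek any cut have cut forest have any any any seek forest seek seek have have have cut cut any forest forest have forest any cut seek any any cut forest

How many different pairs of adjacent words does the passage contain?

21

44 tokens → 43 bigram windows in total.
Repeated bigrams (each contributes count−1 duplicates):
  any any: 4
  any cut: 4
  cut seek: 3
  forest seek: 3
  have cut: 3
  seek forest: 3
  any forest: 2
  cut forest: 2
  … (6 more repeated)
22 duplicate windows → 43 − 22 = 21 distinct.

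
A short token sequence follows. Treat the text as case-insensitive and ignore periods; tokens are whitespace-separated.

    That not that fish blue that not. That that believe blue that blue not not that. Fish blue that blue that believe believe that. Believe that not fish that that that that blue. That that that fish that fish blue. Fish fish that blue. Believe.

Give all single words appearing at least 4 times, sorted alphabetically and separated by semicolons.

Unigram counts meeting the condition (at least 4 times):
  believe: 5
  blue: 8
  fish: 7
  not: 5
  that: 20

believe; blue; fish; not; that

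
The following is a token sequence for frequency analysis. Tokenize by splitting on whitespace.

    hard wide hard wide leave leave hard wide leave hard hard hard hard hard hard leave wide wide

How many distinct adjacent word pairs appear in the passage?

18 tokens → 17 bigram windows in total.
Repeated bigrams (each contributes count−1 duplicates):
  hard hard: 5
  hard wide: 3
  leave hard: 2
  wide leave: 2
8 duplicate windows → 17 − 8 = 9 distinct.

9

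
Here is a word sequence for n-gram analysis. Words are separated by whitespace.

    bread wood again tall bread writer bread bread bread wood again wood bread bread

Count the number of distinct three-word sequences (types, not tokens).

14 tokens → 12 trigram windows in total.
Repeated trigrams (each contributes count−1 duplicates):
  bread wood again: 2
1 duplicate windows → 12 − 1 = 11 distinct.

11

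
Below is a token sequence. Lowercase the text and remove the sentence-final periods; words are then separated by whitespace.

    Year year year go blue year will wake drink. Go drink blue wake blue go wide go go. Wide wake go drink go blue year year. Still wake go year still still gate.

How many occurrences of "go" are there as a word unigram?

Scanning the 33 tokens for "go":
  position 4: go
  position 10: go
  position 15: go
  position 17: go
  position 18: go
  position 21: go
  position 23: go
  position 29: go

8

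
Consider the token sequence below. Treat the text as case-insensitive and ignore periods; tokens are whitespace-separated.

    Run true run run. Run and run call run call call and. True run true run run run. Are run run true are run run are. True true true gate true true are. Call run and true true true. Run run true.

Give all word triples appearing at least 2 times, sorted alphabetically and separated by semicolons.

are run run; run run are; run run run; run run true; run true run; true run run; true true true

Trigram counts meeting the condition (at least 2 times):
  are run run: 2
  run run are: 2
  run run run: 2
  run run true: 2
  run true run: 2
  true run run: 3
  true true true: 2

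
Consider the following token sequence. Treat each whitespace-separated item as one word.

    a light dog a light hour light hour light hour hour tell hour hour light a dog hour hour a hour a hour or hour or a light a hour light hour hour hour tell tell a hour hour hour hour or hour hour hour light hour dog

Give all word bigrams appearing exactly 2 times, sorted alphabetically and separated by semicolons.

Bigram counts meeting the condition (exactly 2 times):
  hour a: 2
  hour tell: 2
  light a: 2
  or hour: 2

hour a; hour tell; light a; or hour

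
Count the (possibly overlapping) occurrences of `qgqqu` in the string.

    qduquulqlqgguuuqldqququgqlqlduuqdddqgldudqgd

Sliding a length-5 window over the 44 characters (40 positions):
  (no match at any position)

0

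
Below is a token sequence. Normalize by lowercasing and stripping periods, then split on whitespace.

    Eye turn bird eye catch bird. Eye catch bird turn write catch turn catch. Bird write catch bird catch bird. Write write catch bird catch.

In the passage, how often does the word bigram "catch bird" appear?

Scanning the 24 overlapping bigram windows for "catch bird":
  position 5–6: catch bird
  position 8–9: catch bird
  position 14–15: catch bird
  position 17–18: catch bird
  position 19–20: catch bird
  position 23–24: catch bird

6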